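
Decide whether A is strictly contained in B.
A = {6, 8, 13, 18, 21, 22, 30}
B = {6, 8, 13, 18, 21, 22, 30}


A ⊂ B requires: A ⊆ B AND A ≠ B.
A ⊆ B? Yes
A = B? Yes
A = B, so A is not a PROPER subset.

No, A is not a proper subset of B


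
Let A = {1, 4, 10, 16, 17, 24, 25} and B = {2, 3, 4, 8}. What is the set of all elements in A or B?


A ∪ B = all elements in A or B (or both)
A = {1, 4, 10, 16, 17, 24, 25}
B = {2, 3, 4, 8}
A ∪ B = {1, 2, 3, 4, 8, 10, 16, 17, 24, 25}

A ∪ B = {1, 2, 3, 4, 8, 10, 16, 17, 24, 25}


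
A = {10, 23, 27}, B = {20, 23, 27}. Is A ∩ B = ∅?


Disjoint means A ∩ B = ∅.
A ∩ B = {23, 27}
A ∩ B ≠ ∅, so A and B are NOT disjoint.

No, A and B are not disjoint (A ∩ B = {23, 27})


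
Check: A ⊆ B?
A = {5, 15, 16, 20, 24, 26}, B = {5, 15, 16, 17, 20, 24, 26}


A ⊆ B means every element of A is in B.
All elements of A are in B.
So A ⊆ B.

Yes, A ⊆ B


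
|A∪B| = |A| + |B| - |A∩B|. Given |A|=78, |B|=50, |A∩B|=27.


|A ∪ B| = |A| + |B| - |A ∩ B|
= 78 + 50 - 27
= 101

|A ∪ B| = 101


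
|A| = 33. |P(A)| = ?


Number of subsets = 2^n
= 2^33
= 8589934592

|P(A)| = 8589934592


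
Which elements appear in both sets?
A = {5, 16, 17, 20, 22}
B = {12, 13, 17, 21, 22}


A ∩ B = elements in both A and B
A = {5, 16, 17, 20, 22}
B = {12, 13, 17, 21, 22}
A ∩ B = {17, 22}

A ∩ B = {17, 22}


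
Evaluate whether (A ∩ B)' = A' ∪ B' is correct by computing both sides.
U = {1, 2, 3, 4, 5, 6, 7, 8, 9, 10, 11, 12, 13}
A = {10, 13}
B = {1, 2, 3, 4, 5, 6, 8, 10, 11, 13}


LHS: A ∩ B = {10, 13}
(A ∩ B)' = U \ (A ∩ B) = {1, 2, 3, 4, 5, 6, 7, 8, 9, 11, 12}
A' = {1, 2, 3, 4, 5, 6, 7, 8, 9, 11, 12}, B' = {7, 9, 12}
Claimed RHS: A' ∪ B' = {1, 2, 3, 4, 5, 6, 7, 8, 9, 11, 12}
Identity is VALID: LHS = RHS = {1, 2, 3, 4, 5, 6, 7, 8, 9, 11, 12} ✓

Identity is valid. (A ∩ B)' = A' ∪ B' = {1, 2, 3, 4, 5, 6, 7, 8, 9, 11, 12}


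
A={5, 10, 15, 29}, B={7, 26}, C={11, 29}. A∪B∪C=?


A ∪ B = {5, 7, 10, 15, 26, 29}
(A ∪ B) ∪ C = {5, 7, 10, 11, 15, 26, 29}

A ∪ B ∪ C = {5, 7, 10, 11, 15, 26, 29}


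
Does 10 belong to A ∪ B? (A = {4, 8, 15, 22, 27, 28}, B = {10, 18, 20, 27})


A = {4, 8, 15, 22, 27, 28}, B = {10, 18, 20, 27}
A ∪ B = all elements in A or B
A ∪ B = {4, 8, 10, 15, 18, 20, 22, 27, 28}
Checking if 10 ∈ A ∪ B
10 is in A ∪ B → True

10 ∈ A ∪ B


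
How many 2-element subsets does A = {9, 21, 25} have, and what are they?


|A| = 3, so A has C(3,2) = 3 subsets of size 2.
Enumerate by choosing 2 elements from A at a time:
{9, 21}, {9, 25}, {21, 25}

2-element subsets (3 total): {9, 21}, {9, 25}, {21, 25}


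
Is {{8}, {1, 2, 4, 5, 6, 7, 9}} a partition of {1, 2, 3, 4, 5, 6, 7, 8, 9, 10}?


A partition requires: (1) non-empty parts, (2) pairwise disjoint, (3) union = U
Parts: {8}, {1, 2, 4, 5, 6, 7, 9}
Union of parts: {1, 2, 4, 5, 6, 7, 8, 9}
U = {1, 2, 3, 4, 5, 6, 7, 8, 9, 10}
All non-empty? True
Pairwise disjoint? True
Covers U? False

No, not a valid partition


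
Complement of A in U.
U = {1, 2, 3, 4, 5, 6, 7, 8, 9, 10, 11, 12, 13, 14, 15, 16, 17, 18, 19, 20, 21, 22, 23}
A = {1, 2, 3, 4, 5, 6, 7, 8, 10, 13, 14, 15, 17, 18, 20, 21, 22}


Aᶜ = U \ A = elements in U but not in A
U = {1, 2, 3, 4, 5, 6, 7, 8, 9, 10, 11, 12, 13, 14, 15, 16, 17, 18, 19, 20, 21, 22, 23}
A = {1, 2, 3, 4, 5, 6, 7, 8, 10, 13, 14, 15, 17, 18, 20, 21, 22}
Aᶜ = {9, 11, 12, 16, 19, 23}

Aᶜ = {9, 11, 12, 16, 19, 23}


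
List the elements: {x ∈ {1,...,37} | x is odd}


Checking each candidate:
Condition: odd numbers in {1,...,37}
Result = {1, 3, 5, 7, 9, 11, 13, 15, 17, 19, 21, 23, 25, 27, 29, 31, 33, 35, 37}

{1, 3, 5, 7, 9, 11, 13, 15, 17, 19, 21, 23, 25, 27, 29, 31, 33, 35, 37}


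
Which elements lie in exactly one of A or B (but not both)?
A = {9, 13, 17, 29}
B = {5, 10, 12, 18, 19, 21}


A △ B = (A \ B) ∪ (B \ A) = elements in exactly one of A or B
A \ B = {9, 13, 17, 29}
B \ A = {5, 10, 12, 18, 19, 21}
A △ B = {5, 9, 10, 12, 13, 17, 18, 19, 21, 29}

A △ B = {5, 9, 10, 12, 13, 17, 18, 19, 21, 29}


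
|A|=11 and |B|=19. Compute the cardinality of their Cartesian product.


|A × B| = |A| × |B|
= 11 × 19
= 209

|A × B| = 209


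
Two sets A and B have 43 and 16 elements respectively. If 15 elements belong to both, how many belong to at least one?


|A ∪ B| = |A| + |B| - |A ∩ B|
= 43 + 16 - 15
= 44

|A ∪ B| = 44


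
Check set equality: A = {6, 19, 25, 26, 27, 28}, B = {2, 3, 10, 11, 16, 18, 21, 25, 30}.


Two sets are equal iff they have exactly the same elements.
A = {6, 19, 25, 26, 27, 28}
B = {2, 3, 10, 11, 16, 18, 21, 25, 30}
Differences: {2, 3, 6, 10, 11, 16, 18, 19, 21, 26, 27, 28, 30}
A ≠ B

No, A ≠ B


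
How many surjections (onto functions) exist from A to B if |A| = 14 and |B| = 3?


n = |A| = 14, k = |B| = 3. Surjections via inclusion-exclusion:
S(n,k) = Σ(-1)^i × C(k,i) × (k-i)^n, i=0 to k
i=0: (-1)^0×C(3,0)×3^14 = 4782969
i=1: (-1)^1×C(3,1)×2^14 = -49152
i=2: (-1)^2×C(3,2)×1^14 = 3
i=3: (-1)^3×C(3,3)×0^14 = 0
Total = 4733820

Number of surjections = 4733820


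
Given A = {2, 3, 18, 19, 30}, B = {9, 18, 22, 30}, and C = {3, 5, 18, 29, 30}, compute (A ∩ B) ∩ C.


A ∩ B = {18, 30}
(A ∩ B) ∩ C = {18, 30}

A ∩ B ∩ C = {18, 30}


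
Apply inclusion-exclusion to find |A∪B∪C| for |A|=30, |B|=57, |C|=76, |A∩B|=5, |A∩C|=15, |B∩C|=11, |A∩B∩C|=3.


|A∪B∪C| = |A|+|B|+|C| - |A∩B|-|A∩C|-|B∩C| + |A∩B∩C|
= 30+57+76 - 5-15-11 + 3
= 163 - 31 + 3
= 135

|A ∪ B ∪ C| = 135


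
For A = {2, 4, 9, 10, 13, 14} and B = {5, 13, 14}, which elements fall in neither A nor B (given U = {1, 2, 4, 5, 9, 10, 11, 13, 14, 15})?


A = {2, 4, 9, 10, 13, 14}
B = {5, 13, 14}
Region: in neither A nor B (given U = {1, 2, 4, 5, 9, 10, 11, 13, 14, 15})
Elements: {1, 11, 15}

Elements in neither A nor B (given U = {1, 2, 4, 5, 9, 10, 11, 13, 14, 15}): {1, 11, 15}


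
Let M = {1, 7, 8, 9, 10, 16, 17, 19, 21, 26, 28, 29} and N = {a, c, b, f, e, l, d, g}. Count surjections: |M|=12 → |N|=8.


n = |M| = 12, k = |N| = 8. Surjections via inclusion-exclusion:
S(n,k) = Σ(-1)^i × C(k,i) × (k-i)^n, i=0 to k
i=0: (-1)^0×C(8,0)×8^12 = 68719476736
i=1: (-1)^1×C(8,1)×7^12 = -110730297608
i=2: (-1)^2×C(8,2)×6^12 = 60949905408
i=3: (-1)^3×C(8,3)×5^12 = -13671875000
i=4: (-1)^4×C(8,4)×4^12 = 1174405120
i=5: (-1)^5×C(8,5)×3^12 = -29760696
i=6: (-1)^6×C(8,6)×2^12 = 114688
i=7: (-1)^7×C(8,7)×1^12 = -8
i=8: (-1)^8×C(8,8)×0^12 = 0
Total = 6411968640

Number of surjections = 6411968640


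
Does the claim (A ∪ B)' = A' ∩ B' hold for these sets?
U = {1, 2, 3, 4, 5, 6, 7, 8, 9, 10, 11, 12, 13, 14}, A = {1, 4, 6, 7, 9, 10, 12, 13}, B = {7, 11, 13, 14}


LHS: A ∪ B = {1, 4, 6, 7, 9, 10, 11, 12, 13, 14}
(A ∪ B)' = U \ (A ∪ B) = {2, 3, 5, 8}
A' = {2, 3, 5, 8, 11, 14}, B' = {1, 2, 3, 4, 5, 6, 8, 9, 10, 12}
Claimed RHS: A' ∩ B' = {2, 3, 5, 8}
Identity is VALID: LHS = RHS = {2, 3, 5, 8} ✓

Identity is valid. (A ∪ B)' = A' ∩ B' = {2, 3, 5, 8}


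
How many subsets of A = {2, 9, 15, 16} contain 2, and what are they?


A subset of A contains 2 iff the remaining 3 elements form any subset of A \ {2}.
Count: 2^(n-1) = 2^3 = 8
Subsets containing 2: {2}, {2, 9}, {2, 15}, {2, 16}, {2, 9, 15}, {2, 9, 16}, {2, 15, 16}, {2, 9, 15, 16}

Subsets containing 2 (8 total): {2}, {2, 9}, {2, 15}, {2, 16}, {2, 9, 15}, {2, 9, 16}, {2, 15, 16}, {2, 9, 15, 16}


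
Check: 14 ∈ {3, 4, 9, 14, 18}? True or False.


A = {3, 4, 9, 14, 18}
Checking if 14 is in A
14 is in A → True

14 ∈ A


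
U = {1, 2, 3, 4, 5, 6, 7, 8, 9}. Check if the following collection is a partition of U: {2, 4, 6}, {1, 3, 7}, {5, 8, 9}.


A partition requires: (1) non-empty parts, (2) pairwise disjoint, (3) union = U
Parts: {2, 4, 6}, {1, 3, 7}, {5, 8, 9}
Union of parts: {1, 2, 3, 4, 5, 6, 7, 8, 9}
U = {1, 2, 3, 4, 5, 6, 7, 8, 9}
All non-empty? True
Pairwise disjoint? True
Covers U? True

Yes, valid partition


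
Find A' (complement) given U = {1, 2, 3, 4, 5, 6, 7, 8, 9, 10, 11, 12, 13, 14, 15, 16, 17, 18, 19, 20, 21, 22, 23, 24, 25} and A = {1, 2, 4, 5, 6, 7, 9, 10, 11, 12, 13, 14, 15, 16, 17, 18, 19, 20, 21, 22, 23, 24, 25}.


Aᶜ = U \ A = elements in U but not in A
U = {1, 2, 3, 4, 5, 6, 7, 8, 9, 10, 11, 12, 13, 14, 15, 16, 17, 18, 19, 20, 21, 22, 23, 24, 25}
A = {1, 2, 4, 5, 6, 7, 9, 10, 11, 12, 13, 14, 15, 16, 17, 18, 19, 20, 21, 22, 23, 24, 25}
Aᶜ = {3, 8}

Aᶜ = {3, 8}


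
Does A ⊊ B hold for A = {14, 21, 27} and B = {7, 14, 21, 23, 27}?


A ⊂ B requires: A ⊆ B AND A ≠ B.
A ⊆ B? Yes
A = B? No
A ⊂ B: Yes (A is a proper subset of B)

Yes, A ⊂ B


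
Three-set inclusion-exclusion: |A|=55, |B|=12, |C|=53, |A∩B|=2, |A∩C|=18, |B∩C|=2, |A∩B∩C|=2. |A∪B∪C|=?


|A∪B∪C| = |A|+|B|+|C| - |A∩B|-|A∩C|-|B∩C| + |A∩B∩C|
= 55+12+53 - 2-18-2 + 2
= 120 - 22 + 2
= 100

|A ∪ B ∪ C| = 100


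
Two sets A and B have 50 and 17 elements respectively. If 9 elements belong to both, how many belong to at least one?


|A ∪ B| = |A| + |B| - |A ∩ B|
= 50 + 17 - 9
= 58

|A ∪ B| = 58


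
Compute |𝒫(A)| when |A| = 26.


Number of subsets = 2^n
= 2^26
= 67108864

|P(A)| = 67108864


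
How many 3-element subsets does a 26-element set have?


C(n,k) = n! / (k!(n-k)!)
C(26,3) = 26! / (3!23!)
= 2600

C(26,3) = 2600


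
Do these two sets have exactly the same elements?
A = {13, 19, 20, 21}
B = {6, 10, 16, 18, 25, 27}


Two sets are equal iff they have exactly the same elements.
A = {13, 19, 20, 21}
B = {6, 10, 16, 18, 25, 27}
Differences: {6, 10, 13, 16, 18, 19, 20, 21, 25, 27}
A ≠ B

No, A ≠ B


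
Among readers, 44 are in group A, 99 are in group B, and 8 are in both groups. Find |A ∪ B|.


|A ∪ B| = |A| + |B| - |A ∩ B|
= 44 + 99 - 8
= 135

|A ∪ B| = 135


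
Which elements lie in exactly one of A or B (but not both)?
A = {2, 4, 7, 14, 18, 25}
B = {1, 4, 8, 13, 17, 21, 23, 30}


A △ B = (A \ B) ∪ (B \ A) = elements in exactly one of A or B
A \ B = {2, 7, 14, 18, 25}
B \ A = {1, 8, 13, 17, 21, 23, 30}
A △ B = {1, 2, 7, 8, 13, 14, 17, 18, 21, 23, 25, 30}

A △ B = {1, 2, 7, 8, 13, 14, 17, 18, 21, 23, 25, 30}


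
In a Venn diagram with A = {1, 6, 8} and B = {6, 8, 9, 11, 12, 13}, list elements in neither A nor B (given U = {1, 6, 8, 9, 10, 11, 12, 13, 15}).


A = {1, 6, 8}
B = {6, 8, 9, 11, 12, 13}
Region: in neither A nor B (given U = {1, 6, 8, 9, 10, 11, 12, 13, 15})
Elements: {10, 15}

Elements in neither A nor B (given U = {1, 6, 8, 9, 10, 11, 12, 13, 15}): {10, 15}


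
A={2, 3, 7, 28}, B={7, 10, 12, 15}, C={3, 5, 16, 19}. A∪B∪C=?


A ∪ B = {2, 3, 7, 10, 12, 15, 28}
(A ∪ B) ∪ C = {2, 3, 5, 7, 10, 12, 15, 16, 19, 28}

A ∪ B ∪ C = {2, 3, 5, 7, 10, 12, 15, 16, 19, 28}


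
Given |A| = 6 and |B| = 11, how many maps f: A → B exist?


Each of |A| = 6 inputs maps to any of |B| = 11 outputs.
# functions = |B|^|A| = 11^6
= 1771561

Number of functions = 1771561


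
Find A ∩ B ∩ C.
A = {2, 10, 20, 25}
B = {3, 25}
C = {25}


A ∩ B = {25}
(A ∩ B) ∩ C = {25}

A ∩ B ∩ C = {25}


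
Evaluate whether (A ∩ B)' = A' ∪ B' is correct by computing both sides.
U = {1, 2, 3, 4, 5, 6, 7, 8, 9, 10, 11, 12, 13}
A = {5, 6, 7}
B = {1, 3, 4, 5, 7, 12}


LHS: A ∩ B = {5, 7}
(A ∩ B)' = U \ (A ∩ B) = {1, 2, 3, 4, 6, 8, 9, 10, 11, 12, 13}
A' = {1, 2, 3, 4, 8, 9, 10, 11, 12, 13}, B' = {2, 6, 8, 9, 10, 11, 13}
Claimed RHS: A' ∪ B' = {1, 2, 3, 4, 6, 8, 9, 10, 11, 12, 13}
Identity is VALID: LHS = RHS = {1, 2, 3, 4, 6, 8, 9, 10, 11, 12, 13} ✓

Identity is valid. (A ∩ B)' = A' ∪ B' = {1, 2, 3, 4, 6, 8, 9, 10, 11, 12, 13}


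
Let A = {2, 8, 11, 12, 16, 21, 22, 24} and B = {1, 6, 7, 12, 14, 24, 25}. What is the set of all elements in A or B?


A ∪ B = all elements in A or B (or both)
A = {2, 8, 11, 12, 16, 21, 22, 24}
B = {1, 6, 7, 12, 14, 24, 25}
A ∪ B = {1, 2, 6, 7, 8, 11, 12, 14, 16, 21, 22, 24, 25}

A ∪ B = {1, 2, 6, 7, 8, 11, 12, 14, 16, 21, 22, 24, 25}


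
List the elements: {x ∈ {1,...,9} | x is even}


Checking each candidate:
Condition: even numbers in {1,...,9}
Result = {2, 4, 6, 8}

{2, 4, 6, 8}


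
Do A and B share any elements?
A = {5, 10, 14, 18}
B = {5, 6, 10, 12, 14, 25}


Disjoint means A ∩ B = ∅.
A ∩ B = {5, 10, 14}
A ∩ B ≠ ∅, so A and B are NOT disjoint.

Yes — A and B share the element(s) of A ∩ B = {5, 10, 14}, so they are not disjoint


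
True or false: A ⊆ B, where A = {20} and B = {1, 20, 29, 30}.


A ⊆ B means every element of A is in B.
All elements of A are in B.
So A ⊆ B.

Yes, A ⊆ B


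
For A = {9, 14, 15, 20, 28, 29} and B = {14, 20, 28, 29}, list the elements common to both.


A ∩ B = elements in both A and B
A = {9, 14, 15, 20, 28, 29}
B = {14, 20, 28, 29}
A ∩ B = {14, 20, 28, 29}

A ∩ B = {14, 20, 28, 29}


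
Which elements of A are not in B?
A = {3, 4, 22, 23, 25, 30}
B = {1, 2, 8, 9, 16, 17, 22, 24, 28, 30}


A \ B = elements in A but not in B
A = {3, 4, 22, 23, 25, 30}
B = {1, 2, 8, 9, 16, 17, 22, 24, 28, 30}
Remove from A any elements in B
A \ B = {3, 4, 23, 25}

A \ B = {3, 4, 23, 25}


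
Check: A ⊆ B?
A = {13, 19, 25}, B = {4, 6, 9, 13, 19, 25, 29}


A ⊆ B means every element of A is in B.
All elements of A are in B.
So A ⊆ B.

Yes, A ⊆ B


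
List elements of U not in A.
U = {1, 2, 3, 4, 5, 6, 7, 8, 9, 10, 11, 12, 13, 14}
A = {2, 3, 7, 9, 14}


Aᶜ = U \ A = elements in U but not in A
U = {1, 2, 3, 4, 5, 6, 7, 8, 9, 10, 11, 12, 13, 14}
A = {2, 3, 7, 9, 14}
Aᶜ = {1, 4, 5, 6, 8, 10, 11, 12, 13}

Aᶜ = {1, 4, 5, 6, 8, 10, 11, 12, 13}


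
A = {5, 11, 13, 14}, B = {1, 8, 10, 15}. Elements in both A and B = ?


A = {5, 11, 13, 14}
B = {1, 8, 10, 15}
Region: in both A and B
Elements: ∅

Elements in both A and B: ∅


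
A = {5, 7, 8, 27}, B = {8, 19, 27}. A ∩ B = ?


A ∩ B = elements in both A and B
A = {5, 7, 8, 27}
B = {8, 19, 27}
A ∩ B = {8, 27}

A ∩ B = {8, 27}


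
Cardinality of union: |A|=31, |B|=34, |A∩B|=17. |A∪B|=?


|A ∪ B| = |A| + |B| - |A ∩ B|
= 31 + 34 - 17
= 48

|A ∪ B| = 48


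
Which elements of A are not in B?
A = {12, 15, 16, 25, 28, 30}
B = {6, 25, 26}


A \ B = elements in A but not in B
A = {12, 15, 16, 25, 28, 30}
B = {6, 25, 26}
Remove from A any elements in B
A \ B = {12, 15, 16, 28, 30}

A \ B = {12, 15, 16, 28, 30}


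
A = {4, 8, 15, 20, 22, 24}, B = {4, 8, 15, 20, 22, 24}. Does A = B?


Two sets are equal iff they have exactly the same elements.
A = {4, 8, 15, 20, 22, 24}
B = {4, 8, 15, 20, 22, 24}
Same elements → A = B

Yes, A = B


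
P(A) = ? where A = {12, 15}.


|A| = 2, so |P(A)| = 2^2 = 4
Enumerate subsets by cardinality (0 to 2):
∅, {12}, {15}, {12, 15}

P(A) has 4 subsets: ∅, {12}, {15}, {12, 15}


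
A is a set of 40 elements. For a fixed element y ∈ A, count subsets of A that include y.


Subsets of A containing y correspond to subsets of A \ {y}, which has 39 elements.
Count = 2^(n-1) = 2^39
= 549755813888

Number of subsets containing y = 549755813888


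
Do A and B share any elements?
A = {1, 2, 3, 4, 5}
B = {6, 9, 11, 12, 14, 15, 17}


Disjoint means A ∩ B = ∅.
A ∩ B = ∅
A ∩ B = ∅, so A and B are disjoint.

No — A and B share no elements (A ∩ B = ∅), so they are disjoint


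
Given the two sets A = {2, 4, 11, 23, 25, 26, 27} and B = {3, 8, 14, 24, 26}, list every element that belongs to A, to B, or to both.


A ∪ B = all elements in A or B (or both)
A = {2, 4, 11, 23, 25, 26, 27}
B = {3, 8, 14, 24, 26}
A ∪ B = {2, 3, 4, 8, 11, 14, 23, 24, 25, 26, 27}

A ∪ B = {2, 3, 4, 8, 11, 14, 23, 24, 25, 26, 27}


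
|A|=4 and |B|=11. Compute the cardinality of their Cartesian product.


|A × B| = |A| × |B|
= 4 × 11
= 44

|A × B| = 44


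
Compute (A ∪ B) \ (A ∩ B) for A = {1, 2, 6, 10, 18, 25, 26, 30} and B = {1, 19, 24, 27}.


A △ B = (A \ B) ∪ (B \ A) = elements in exactly one of A or B
A \ B = {2, 6, 10, 18, 25, 26, 30}
B \ A = {19, 24, 27}
A △ B = {2, 6, 10, 18, 19, 24, 25, 26, 27, 30}

A △ B = {2, 6, 10, 18, 19, 24, 25, 26, 27, 30}


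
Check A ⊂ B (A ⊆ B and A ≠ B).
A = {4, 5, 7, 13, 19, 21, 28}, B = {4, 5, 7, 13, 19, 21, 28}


A ⊂ B requires: A ⊆ B AND A ≠ B.
A ⊆ B? Yes
A = B? Yes
A = B, so A is not a PROPER subset.

No, A is not a proper subset of B


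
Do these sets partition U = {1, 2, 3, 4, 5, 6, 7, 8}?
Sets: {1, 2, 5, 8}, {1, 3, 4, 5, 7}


A partition requires: (1) non-empty parts, (2) pairwise disjoint, (3) union = U
Parts: {1, 2, 5, 8}, {1, 3, 4, 5, 7}
Union of parts: {1, 2, 3, 4, 5, 7, 8}
U = {1, 2, 3, 4, 5, 6, 7, 8}
All non-empty? True
Pairwise disjoint? False
Covers U? False

No, not a valid partition


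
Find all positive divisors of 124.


Checking each candidate:
Condition: positive divisors of 124
Result = {1, 2, 4, 31, 62, 124}

{1, 2, 4, 31, 62, 124}


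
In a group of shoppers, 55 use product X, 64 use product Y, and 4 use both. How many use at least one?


|A ∪ B| = |A| + |B| - |A ∩ B|
= 55 + 64 - 4
= 115

|A ∪ B| = 115


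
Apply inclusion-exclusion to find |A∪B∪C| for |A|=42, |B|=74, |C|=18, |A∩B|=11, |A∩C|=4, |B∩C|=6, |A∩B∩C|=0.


|A∪B∪C| = |A|+|B|+|C| - |A∩B|-|A∩C|-|B∩C| + |A∩B∩C|
= 42+74+18 - 11-4-6 + 0
= 134 - 21 + 0
= 113

|A ∪ B ∪ C| = 113


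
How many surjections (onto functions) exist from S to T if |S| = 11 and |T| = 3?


n = |S| = 11, k = |T| = 3. Surjections via inclusion-exclusion:
S(n,k) = Σ(-1)^i × C(k,i) × (k-i)^n, i=0 to k
i=0: (-1)^0×C(3,0)×3^11 = 177147
i=1: (-1)^1×C(3,1)×2^11 = -6144
i=2: (-1)^2×C(3,2)×1^11 = 3
i=3: (-1)^3×C(3,3)×0^11 = 0
Total = 171006

Number of surjections = 171006


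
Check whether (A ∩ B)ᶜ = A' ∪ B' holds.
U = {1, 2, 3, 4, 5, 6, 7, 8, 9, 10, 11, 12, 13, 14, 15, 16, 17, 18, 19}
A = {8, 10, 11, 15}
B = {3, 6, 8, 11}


LHS: A ∩ B = {8, 11}
(A ∩ B)' = U \ (A ∩ B) = {1, 2, 3, 4, 5, 6, 7, 9, 10, 12, 13, 14, 15, 16, 17, 18, 19}
A' = {1, 2, 3, 4, 5, 6, 7, 9, 12, 13, 14, 16, 17, 18, 19}, B' = {1, 2, 4, 5, 7, 9, 10, 12, 13, 14, 15, 16, 17, 18, 19}
Claimed RHS: A' ∪ B' = {1, 2, 3, 4, 5, 6, 7, 9, 10, 12, 13, 14, 15, 16, 17, 18, 19}
Identity is VALID: LHS = RHS = {1, 2, 3, 4, 5, 6, 7, 9, 10, 12, 13, 14, 15, 16, 17, 18, 19} ✓

Identity is valid. (A ∩ B)' = A' ∪ B' = {1, 2, 3, 4, 5, 6, 7, 9, 10, 12, 13, 14, 15, 16, 17, 18, 19}


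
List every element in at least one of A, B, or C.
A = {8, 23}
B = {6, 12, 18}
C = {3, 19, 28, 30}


A ∪ B = {6, 8, 12, 18, 23}
(A ∪ B) ∪ C = {3, 6, 8, 12, 18, 19, 23, 28, 30}

A ∪ B ∪ C = {3, 6, 8, 12, 18, 19, 23, 28, 30}


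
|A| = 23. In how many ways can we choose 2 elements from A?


C(n,k) = n! / (k!(n-k)!)
C(23,2) = 23! / (2!21!)
= 253

C(23,2) = 253


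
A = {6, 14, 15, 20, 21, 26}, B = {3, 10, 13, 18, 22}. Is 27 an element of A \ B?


A = {6, 14, 15, 20, 21, 26}, B = {3, 10, 13, 18, 22}
A \ B = elements in A but not in B
A \ B = {6, 14, 15, 20, 21, 26}
Checking if 27 ∈ A \ B
27 is not in A \ B → False

27 ∉ A \ B


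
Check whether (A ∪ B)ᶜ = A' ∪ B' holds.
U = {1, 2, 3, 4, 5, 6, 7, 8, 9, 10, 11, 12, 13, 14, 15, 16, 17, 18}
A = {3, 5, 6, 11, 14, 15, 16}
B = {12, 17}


LHS: A ∪ B = {3, 5, 6, 11, 12, 14, 15, 16, 17}
(A ∪ B)' = U \ (A ∪ B) = {1, 2, 4, 7, 8, 9, 10, 13, 18}
A' = {1, 2, 4, 7, 8, 9, 10, 12, 13, 17, 18}, B' = {1, 2, 3, 4, 5, 6, 7, 8, 9, 10, 11, 13, 14, 15, 16, 18}
Claimed RHS: A' ∪ B' = {1, 2, 3, 4, 5, 6, 7, 8, 9, 10, 11, 12, 13, 14, 15, 16, 17, 18}
Identity is INVALID: LHS = {1, 2, 4, 7, 8, 9, 10, 13, 18} but the RHS claimed here equals {1, 2, 3, 4, 5, 6, 7, 8, 9, 10, 11, 12, 13, 14, 15, 16, 17, 18}. The correct form is (A ∪ B)' = A' ∩ B'.

Identity is invalid: (A ∪ B)' = {1, 2, 4, 7, 8, 9, 10, 13, 18} but A' ∪ B' = {1, 2, 3, 4, 5, 6, 7, 8, 9, 10, 11, 12, 13, 14, 15, 16, 17, 18}. The correct De Morgan law is (A ∪ B)' = A' ∩ B'.


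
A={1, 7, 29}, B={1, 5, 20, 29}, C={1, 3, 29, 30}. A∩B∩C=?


A ∩ B = {1, 29}
(A ∩ B) ∩ C = {1, 29}

A ∩ B ∩ C = {1, 29}


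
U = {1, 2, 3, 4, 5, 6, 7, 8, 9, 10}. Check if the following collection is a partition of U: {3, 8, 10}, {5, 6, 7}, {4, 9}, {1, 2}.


A partition requires: (1) non-empty parts, (2) pairwise disjoint, (3) union = U
Parts: {3, 8, 10}, {5, 6, 7}, {4, 9}, {1, 2}
Union of parts: {1, 2, 3, 4, 5, 6, 7, 8, 9, 10}
U = {1, 2, 3, 4, 5, 6, 7, 8, 9, 10}
All non-empty? True
Pairwise disjoint? True
Covers U? True

Yes, valid partition


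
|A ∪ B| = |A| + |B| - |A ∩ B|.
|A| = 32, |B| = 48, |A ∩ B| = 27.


|A ∪ B| = |A| + |B| - |A ∩ B|
= 32 + 48 - 27
= 53

|A ∪ B| = 53


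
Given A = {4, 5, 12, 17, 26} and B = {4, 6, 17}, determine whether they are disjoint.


Disjoint means A ∩ B = ∅.
A ∩ B = {4, 17}
A ∩ B ≠ ∅, so A and B are NOT disjoint.

No, A and B are not disjoint (A ∩ B = {4, 17})


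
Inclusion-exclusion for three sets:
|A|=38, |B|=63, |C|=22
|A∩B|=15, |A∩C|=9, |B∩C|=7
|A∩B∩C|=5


|A∪B∪C| = |A|+|B|+|C| - |A∩B|-|A∩C|-|B∩C| + |A∩B∩C|
= 38+63+22 - 15-9-7 + 5
= 123 - 31 + 5
= 97

|A ∪ B ∪ C| = 97


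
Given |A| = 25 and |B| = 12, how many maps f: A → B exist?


Each of |A| = 25 inputs maps to any of |B| = 12 outputs.
# functions = |B|^|A| = 12^25
= 953962166440690129601298432

Number of functions = 953962166440690129601298432


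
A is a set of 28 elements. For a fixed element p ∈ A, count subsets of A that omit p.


Subsets of A avoiding p are subsets of A \ {p}, which has 27 elements.
Count = 2^(n-1) = 2^27
= 134217728

Number of subsets avoiding p = 134217728


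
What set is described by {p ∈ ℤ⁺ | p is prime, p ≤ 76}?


Checking each candidate:
Condition: primes ≤ 76
Result = {2, 3, 5, 7, 11, 13, 17, 19, 23, 29, 31, 37, 41, 43, 47, 53, 59, 61, 67, 71, 73}

{2, 3, 5, 7, 11, 13, 17, 19, 23, 29, 31, 37, 41, 43, 47, 53, 59, 61, 67, 71, 73}


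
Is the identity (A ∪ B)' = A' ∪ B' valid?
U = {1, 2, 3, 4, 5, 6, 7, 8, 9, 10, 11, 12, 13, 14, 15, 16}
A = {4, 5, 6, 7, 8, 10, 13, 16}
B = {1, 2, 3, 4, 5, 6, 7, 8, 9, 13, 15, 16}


LHS: A ∪ B = {1, 2, 3, 4, 5, 6, 7, 8, 9, 10, 13, 15, 16}
(A ∪ B)' = U \ (A ∪ B) = {11, 12, 14}
A' = {1, 2, 3, 9, 11, 12, 14, 15}, B' = {10, 11, 12, 14}
Claimed RHS: A' ∪ B' = {1, 2, 3, 9, 10, 11, 12, 14, 15}
Identity is INVALID: LHS = {11, 12, 14} but the RHS claimed here equals {1, 2, 3, 9, 10, 11, 12, 14, 15}. The correct form is (A ∪ B)' = A' ∩ B'.

Identity is invalid: (A ∪ B)' = {11, 12, 14} but A' ∪ B' = {1, 2, 3, 9, 10, 11, 12, 14, 15}. The correct De Morgan law is (A ∪ B)' = A' ∩ B'.


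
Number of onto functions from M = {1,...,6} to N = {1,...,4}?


n = |M| = 6, k = |N| = 4. Surjections via inclusion-exclusion:
S(n,k) = Σ(-1)^i × C(k,i) × (k-i)^n, i=0 to k
i=0: (-1)^0×C(4,0)×4^6 = 4096
i=1: (-1)^1×C(4,1)×3^6 = -2916
i=2: (-1)^2×C(4,2)×2^6 = 384
i=3: (-1)^3×C(4,3)×1^6 = -4
i=4: (-1)^4×C(4,4)×0^6 = 0
Total = 1560

Number of surjections = 1560


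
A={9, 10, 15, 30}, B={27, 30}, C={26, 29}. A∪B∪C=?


A ∪ B = {9, 10, 15, 27, 30}
(A ∪ B) ∪ C = {9, 10, 15, 26, 27, 29, 30}

A ∪ B ∪ C = {9, 10, 15, 26, 27, 29, 30}


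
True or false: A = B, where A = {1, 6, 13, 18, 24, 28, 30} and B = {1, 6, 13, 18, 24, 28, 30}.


Two sets are equal iff they have exactly the same elements.
A = {1, 6, 13, 18, 24, 28, 30}
B = {1, 6, 13, 18, 24, 28, 30}
Same elements → A = B

Yes, A = B


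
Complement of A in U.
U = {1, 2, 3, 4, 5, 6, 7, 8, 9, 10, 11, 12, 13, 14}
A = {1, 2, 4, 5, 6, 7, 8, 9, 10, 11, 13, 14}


Aᶜ = U \ A = elements in U but not in A
U = {1, 2, 3, 4, 5, 6, 7, 8, 9, 10, 11, 12, 13, 14}
A = {1, 2, 4, 5, 6, 7, 8, 9, 10, 11, 13, 14}
Aᶜ = {3, 12}

Aᶜ = {3, 12}


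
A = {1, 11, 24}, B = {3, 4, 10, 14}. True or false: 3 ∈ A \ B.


A = {1, 11, 24}, B = {3, 4, 10, 14}
A \ B = elements in A but not in B
A \ B = {1, 11, 24}
Checking if 3 ∈ A \ B
3 is not in A \ B → False

3 ∉ A \ B


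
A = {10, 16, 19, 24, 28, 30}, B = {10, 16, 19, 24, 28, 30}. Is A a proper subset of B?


A ⊂ B requires: A ⊆ B AND A ≠ B.
A ⊆ B? Yes
A = B? Yes
A = B, so A is not a PROPER subset.

No, A is not a proper subset of B


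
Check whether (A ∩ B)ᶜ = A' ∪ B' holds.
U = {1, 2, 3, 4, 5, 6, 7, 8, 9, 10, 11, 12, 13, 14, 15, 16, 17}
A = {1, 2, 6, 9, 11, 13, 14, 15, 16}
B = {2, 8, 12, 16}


LHS: A ∩ B = {2, 16}
(A ∩ B)' = U \ (A ∩ B) = {1, 3, 4, 5, 6, 7, 8, 9, 10, 11, 12, 13, 14, 15, 17}
A' = {3, 4, 5, 7, 8, 10, 12, 17}, B' = {1, 3, 4, 5, 6, 7, 9, 10, 11, 13, 14, 15, 17}
Claimed RHS: A' ∪ B' = {1, 3, 4, 5, 6, 7, 8, 9, 10, 11, 12, 13, 14, 15, 17}
Identity is VALID: LHS = RHS = {1, 3, 4, 5, 6, 7, 8, 9, 10, 11, 12, 13, 14, 15, 17} ✓

Identity is valid. (A ∩ B)' = A' ∪ B' = {1, 3, 4, 5, 6, 7, 8, 9, 10, 11, 12, 13, 14, 15, 17}


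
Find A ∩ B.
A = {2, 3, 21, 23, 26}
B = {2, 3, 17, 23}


A ∩ B = elements in both A and B
A = {2, 3, 21, 23, 26}
B = {2, 3, 17, 23}
A ∩ B = {2, 3, 23}

A ∩ B = {2, 3, 23}


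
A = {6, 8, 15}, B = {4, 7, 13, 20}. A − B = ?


A \ B = elements in A but not in B
A = {6, 8, 15}
B = {4, 7, 13, 20}
Remove from A any elements in B
A \ B = {6, 8, 15}

A \ B = {6, 8, 15}


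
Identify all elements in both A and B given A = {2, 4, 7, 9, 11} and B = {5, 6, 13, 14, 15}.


A = {2, 4, 7, 9, 11}
B = {5, 6, 13, 14, 15}
Region: in both A and B
Elements: ∅

Elements in both A and B: ∅


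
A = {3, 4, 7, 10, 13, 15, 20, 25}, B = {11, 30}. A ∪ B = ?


A ∪ B = all elements in A or B (or both)
A = {3, 4, 7, 10, 13, 15, 20, 25}
B = {11, 30}
A ∪ B = {3, 4, 7, 10, 11, 13, 15, 20, 25, 30}

A ∪ B = {3, 4, 7, 10, 11, 13, 15, 20, 25, 30}


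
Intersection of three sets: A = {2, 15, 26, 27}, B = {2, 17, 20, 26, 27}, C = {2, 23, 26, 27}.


A ∩ B = {2, 26, 27}
(A ∩ B) ∩ C = {2, 26, 27}

A ∩ B ∩ C = {2, 26, 27}


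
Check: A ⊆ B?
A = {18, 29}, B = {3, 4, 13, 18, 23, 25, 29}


A ⊆ B means every element of A is in B.
All elements of A are in B.
So A ⊆ B.

Yes, A ⊆ B


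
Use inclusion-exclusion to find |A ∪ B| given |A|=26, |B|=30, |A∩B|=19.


|A ∪ B| = |A| + |B| - |A ∩ B|
= 26 + 30 - 19
= 37

|A ∪ B| = 37


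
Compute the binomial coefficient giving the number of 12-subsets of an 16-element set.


C(n,k) = n! / (k!(n-k)!)
C(16,12) = 16! / (12!4!)
= 1820

C(16,12) = 1820


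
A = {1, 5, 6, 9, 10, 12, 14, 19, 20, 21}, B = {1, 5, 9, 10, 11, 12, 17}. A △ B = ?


A △ B = (A \ B) ∪ (B \ A) = elements in exactly one of A or B
A \ B = {6, 14, 19, 20, 21}
B \ A = {11, 17}
A △ B = {6, 11, 14, 17, 19, 20, 21}

A △ B = {6, 11, 14, 17, 19, 20, 21}


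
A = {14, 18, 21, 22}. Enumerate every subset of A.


|A| = 4, so |P(A)| = 2^4 = 16
Enumerate subsets by cardinality (0 to 4):
∅, {14}, {18}, {21}, {22}, {14, 18}, {14, 21}, {14, 22}, {18, 21}, {18, 22}, {21, 22}, {14, 18, 21}, {14, 18, 22}, {14, 21, 22}, {18, 21, 22}, {14, 18, 21, 22}

P(A) has 16 subsets: ∅, {14}, {18}, {21}, {22}, {14, 18}, {14, 21}, {14, 22}, {18, 21}, {18, 22}, {21, 22}, {14, 18, 21}, {14, 18, 22}, {14, 21, 22}, {18, 21, 22}, {14, 18, 21, 22}


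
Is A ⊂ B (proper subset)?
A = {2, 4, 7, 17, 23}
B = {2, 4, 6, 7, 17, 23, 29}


A ⊂ B requires: A ⊆ B AND A ≠ B.
A ⊆ B? Yes
A = B? No
A ⊂ B: Yes (A is a proper subset of B)

Yes, A ⊂ B


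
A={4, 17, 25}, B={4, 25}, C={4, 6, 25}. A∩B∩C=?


A ∩ B = {4, 25}
(A ∩ B) ∩ C = {4, 25}

A ∩ B ∩ C = {4, 25}


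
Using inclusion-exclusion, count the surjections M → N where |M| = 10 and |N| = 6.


n = |M| = 10, k = |N| = 6. Surjections via inclusion-exclusion:
S(n,k) = Σ(-1)^i × C(k,i) × (k-i)^n, i=0 to k
i=0: (-1)^0×C(6,0)×6^10 = 60466176
i=1: (-1)^1×C(6,1)×5^10 = -58593750
i=2: (-1)^2×C(6,2)×4^10 = 15728640
i=3: (-1)^3×C(6,3)×3^10 = -1180980
i=4: (-1)^4×C(6,4)×2^10 = 15360
i=5: (-1)^5×C(6,5)×1^10 = -6
i=6: (-1)^6×C(6,6)×0^10 = 0
Total = 16435440

Number of surjections = 16435440


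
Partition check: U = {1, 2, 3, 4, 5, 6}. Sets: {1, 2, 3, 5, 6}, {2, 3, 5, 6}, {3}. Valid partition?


A partition requires: (1) non-empty parts, (2) pairwise disjoint, (3) union = U
Parts: {1, 2, 3, 5, 6}, {2, 3, 5, 6}, {3}
Union of parts: {1, 2, 3, 5, 6}
U = {1, 2, 3, 4, 5, 6}
All non-empty? True
Pairwise disjoint? False
Covers U? False

No, not a valid partition


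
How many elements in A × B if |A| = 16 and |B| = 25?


|A × B| = |A| × |B|
= 16 × 25
= 400

|A × B| = 400


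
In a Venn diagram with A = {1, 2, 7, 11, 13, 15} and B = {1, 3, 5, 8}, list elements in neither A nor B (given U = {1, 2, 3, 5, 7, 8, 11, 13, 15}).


A = {1, 2, 7, 11, 13, 15}
B = {1, 3, 5, 8}
Region: in neither A nor B (given U = {1, 2, 3, 5, 7, 8, 11, 13, 15})
Elements: ∅

Elements in neither A nor B (given U = {1, 2, 3, 5, 7, 8, 11, 13, 15}): ∅


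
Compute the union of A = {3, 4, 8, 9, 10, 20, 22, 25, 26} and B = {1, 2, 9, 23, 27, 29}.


A ∪ B = all elements in A or B (or both)
A = {3, 4, 8, 9, 10, 20, 22, 25, 26}
B = {1, 2, 9, 23, 27, 29}
A ∪ B = {1, 2, 3, 4, 8, 9, 10, 20, 22, 23, 25, 26, 27, 29}

A ∪ B = {1, 2, 3, 4, 8, 9, 10, 20, 22, 23, 25, 26, 27, 29}


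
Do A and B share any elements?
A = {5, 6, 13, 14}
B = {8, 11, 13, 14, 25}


Disjoint means A ∩ B = ∅.
A ∩ B = {13, 14}
A ∩ B ≠ ∅, so A and B are NOT disjoint.

Yes — A and B share the element(s) of A ∩ B = {13, 14}, so they are not disjoint


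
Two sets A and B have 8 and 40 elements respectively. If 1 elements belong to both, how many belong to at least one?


|A ∪ B| = |A| + |B| - |A ∩ B|
= 8 + 40 - 1
= 47

|A ∪ B| = 47


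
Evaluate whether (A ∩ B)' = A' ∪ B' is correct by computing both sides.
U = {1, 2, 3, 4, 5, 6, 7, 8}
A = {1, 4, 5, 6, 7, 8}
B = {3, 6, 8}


LHS: A ∩ B = {6, 8}
(A ∩ B)' = U \ (A ∩ B) = {1, 2, 3, 4, 5, 7}
A' = {2, 3}, B' = {1, 2, 4, 5, 7}
Claimed RHS: A' ∪ B' = {1, 2, 3, 4, 5, 7}
Identity is VALID: LHS = RHS = {1, 2, 3, 4, 5, 7} ✓

Identity is valid. (A ∩ B)' = A' ∪ B' = {1, 2, 3, 4, 5, 7}


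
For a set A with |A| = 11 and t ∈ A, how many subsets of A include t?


Subsets of A containing t correspond to subsets of A \ {t}, which has 10 elements.
Count = 2^(n-1) = 2^10
= 1024

Number of subsets containing t = 1024


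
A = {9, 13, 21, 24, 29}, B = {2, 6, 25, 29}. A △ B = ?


A △ B = (A \ B) ∪ (B \ A) = elements in exactly one of A or B
A \ B = {9, 13, 21, 24}
B \ A = {2, 6, 25}
A △ B = {2, 6, 9, 13, 21, 24, 25}

A △ B = {2, 6, 9, 13, 21, 24, 25}


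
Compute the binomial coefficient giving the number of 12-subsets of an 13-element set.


C(n,k) = n! / (k!(n-k)!)
C(13,12) = 13! / (12!1!)
= 13

C(13,12) = 13


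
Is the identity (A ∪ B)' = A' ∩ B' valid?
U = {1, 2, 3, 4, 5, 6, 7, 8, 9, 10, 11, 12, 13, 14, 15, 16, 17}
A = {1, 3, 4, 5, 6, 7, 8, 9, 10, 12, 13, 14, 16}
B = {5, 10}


LHS: A ∪ B = {1, 3, 4, 5, 6, 7, 8, 9, 10, 12, 13, 14, 16}
(A ∪ B)' = U \ (A ∪ B) = {2, 11, 15, 17}
A' = {2, 11, 15, 17}, B' = {1, 2, 3, 4, 6, 7, 8, 9, 11, 12, 13, 14, 15, 16, 17}
Claimed RHS: A' ∩ B' = {2, 11, 15, 17}
Identity is VALID: LHS = RHS = {2, 11, 15, 17} ✓

Identity is valid. (A ∪ B)' = A' ∩ B' = {2, 11, 15, 17}


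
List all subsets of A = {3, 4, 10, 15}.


|A| = 4, so |P(A)| = 2^4 = 16
Enumerate subsets by cardinality (0 to 4):
∅, {3}, {4}, {10}, {15}, {3, 4}, {3, 10}, {3, 15}, {4, 10}, {4, 15}, {10, 15}, {3, 4, 10}, {3, 4, 15}, {3, 10, 15}, {4, 10, 15}, {3, 4, 10, 15}

P(A) has 16 subsets: ∅, {3}, {4}, {10}, {15}, {3, 4}, {3, 10}, {3, 15}, {4, 10}, {4, 15}, {10, 15}, {3, 4, 10}, {3, 4, 15}, {3, 10, 15}, {4, 10, 15}, {3, 4, 10, 15}


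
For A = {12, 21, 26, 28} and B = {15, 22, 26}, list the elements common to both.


A ∩ B = elements in both A and B
A = {12, 21, 26, 28}
B = {15, 22, 26}
A ∩ B = {26}

A ∩ B = {26}


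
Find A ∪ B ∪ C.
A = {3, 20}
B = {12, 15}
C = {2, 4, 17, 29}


A ∪ B = {3, 12, 15, 20}
(A ∪ B) ∪ C = {2, 3, 4, 12, 15, 17, 20, 29}

A ∪ B ∪ C = {2, 3, 4, 12, 15, 17, 20, 29}


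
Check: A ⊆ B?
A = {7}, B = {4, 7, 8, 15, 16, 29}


A ⊆ B means every element of A is in B.
All elements of A are in B.
So A ⊆ B.

Yes, A ⊆ B


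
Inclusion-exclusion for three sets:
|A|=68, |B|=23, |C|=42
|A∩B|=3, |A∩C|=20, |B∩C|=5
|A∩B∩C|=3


|A∪B∪C| = |A|+|B|+|C| - |A∩B|-|A∩C|-|B∩C| + |A∩B∩C|
= 68+23+42 - 3-20-5 + 3
= 133 - 28 + 3
= 108

|A ∪ B ∪ C| = 108


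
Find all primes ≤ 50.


Checking each candidate:
Condition: primes ≤ 50
Result = {2, 3, 5, 7, 11, 13, 17, 19, 23, 29, 31, 37, 41, 43, 47}

{2, 3, 5, 7, 11, 13, 17, 19, 23, 29, 31, 37, 41, 43, 47}


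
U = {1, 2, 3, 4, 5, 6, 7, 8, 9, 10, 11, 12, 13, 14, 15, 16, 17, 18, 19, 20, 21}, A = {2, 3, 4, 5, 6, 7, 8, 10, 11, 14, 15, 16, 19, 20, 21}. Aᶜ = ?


Aᶜ = U \ A = elements in U but not in A
U = {1, 2, 3, 4, 5, 6, 7, 8, 9, 10, 11, 12, 13, 14, 15, 16, 17, 18, 19, 20, 21}
A = {2, 3, 4, 5, 6, 7, 8, 10, 11, 14, 15, 16, 19, 20, 21}
Aᶜ = {1, 9, 12, 13, 17, 18}

Aᶜ = {1, 9, 12, 13, 17, 18}


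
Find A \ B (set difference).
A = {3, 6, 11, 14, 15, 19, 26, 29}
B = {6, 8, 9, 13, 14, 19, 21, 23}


A \ B = elements in A but not in B
A = {3, 6, 11, 14, 15, 19, 26, 29}
B = {6, 8, 9, 13, 14, 19, 21, 23}
Remove from A any elements in B
A \ B = {3, 11, 15, 26, 29}

A \ B = {3, 11, 15, 26, 29}


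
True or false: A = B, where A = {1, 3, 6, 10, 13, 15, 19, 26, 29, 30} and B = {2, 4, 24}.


Two sets are equal iff they have exactly the same elements.
A = {1, 3, 6, 10, 13, 15, 19, 26, 29, 30}
B = {2, 4, 24}
Differences: {1, 2, 3, 4, 6, 10, 13, 15, 19, 24, 26, 29, 30}
A ≠ B

No, A ≠ B


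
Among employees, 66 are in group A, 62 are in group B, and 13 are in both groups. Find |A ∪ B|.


|A ∪ B| = |A| + |B| - |A ∩ B|
= 66 + 62 - 13
= 115

|A ∪ B| = 115


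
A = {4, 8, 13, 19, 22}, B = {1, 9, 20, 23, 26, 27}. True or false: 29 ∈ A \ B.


A = {4, 8, 13, 19, 22}, B = {1, 9, 20, 23, 26, 27}
A \ B = elements in A but not in B
A \ B = {4, 8, 13, 19, 22}
Checking if 29 ∈ A \ B
29 is not in A \ B → False

29 ∉ A \ B


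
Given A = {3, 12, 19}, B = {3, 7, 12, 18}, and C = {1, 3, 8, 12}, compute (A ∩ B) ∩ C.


A ∩ B = {3, 12}
(A ∩ B) ∩ C = {3, 12}

A ∩ B ∩ C = {3, 12}


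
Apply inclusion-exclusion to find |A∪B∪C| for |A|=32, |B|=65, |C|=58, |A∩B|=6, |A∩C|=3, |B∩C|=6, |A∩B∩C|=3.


|A∪B∪C| = |A|+|B|+|C| - |A∩B|-|A∩C|-|B∩C| + |A∩B∩C|
= 32+65+58 - 6-3-6 + 3
= 155 - 15 + 3
= 143

|A ∪ B ∪ C| = 143


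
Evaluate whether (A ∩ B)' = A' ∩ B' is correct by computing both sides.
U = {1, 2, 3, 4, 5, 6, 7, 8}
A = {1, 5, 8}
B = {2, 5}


LHS: A ∩ B = {5}
(A ∩ B)' = U \ (A ∩ B) = {1, 2, 3, 4, 6, 7, 8}
A' = {2, 3, 4, 6, 7}, B' = {1, 3, 4, 6, 7, 8}
Claimed RHS: A' ∩ B' = {3, 4, 6, 7}
Identity is INVALID: LHS = {1, 2, 3, 4, 6, 7, 8} but the RHS claimed here equals {3, 4, 6, 7}. The correct form is (A ∩ B)' = A' ∪ B'.

Identity is invalid: (A ∩ B)' = {1, 2, 3, 4, 6, 7, 8} but A' ∩ B' = {3, 4, 6, 7}. The correct De Morgan law is (A ∩ B)' = A' ∪ B'.


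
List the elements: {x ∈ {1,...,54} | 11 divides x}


Checking each candidate:
Condition: multiples of 11 in {1,...,54}
Result = {11, 22, 33, 44}

{11, 22, 33, 44}


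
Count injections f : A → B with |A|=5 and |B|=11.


An injection sends each of |A| = 5 inputs to a distinct output in B.
# injections = |B|·(|B|-1)·…·(|B|-|A|+1) = 11! / (11 - 5)!
= 11 × 10 × 9 × 8 × 7
= 55440

Number of injections = 55440


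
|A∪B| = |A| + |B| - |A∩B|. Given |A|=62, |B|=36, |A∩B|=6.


|A ∪ B| = |A| + |B| - |A ∩ B|
= 62 + 36 - 6
= 92

|A ∪ B| = 92


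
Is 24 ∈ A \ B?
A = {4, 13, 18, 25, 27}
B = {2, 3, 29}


A = {4, 13, 18, 25, 27}, B = {2, 3, 29}
A \ B = elements in A but not in B
A \ B = {4, 13, 18, 25, 27}
Checking if 24 ∈ A \ B
24 is not in A \ B → False

24 ∉ A \ B


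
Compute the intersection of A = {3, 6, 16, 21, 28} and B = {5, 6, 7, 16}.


A ∩ B = elements in both A and B
A = {3, 6, 16, 21, 28}
B = {5, 6, 7, 16}
A ∩ B = {6, 16}

A ∩ B = {6, 16}


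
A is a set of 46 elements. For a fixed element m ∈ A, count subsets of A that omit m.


Subsets of A avoiding m are subsets of A \ {m}, which has 45 elements.
Count = 2^(n-1) = 2^45
= 35184372088832

Number of subsets avoiding m = 35184372088832


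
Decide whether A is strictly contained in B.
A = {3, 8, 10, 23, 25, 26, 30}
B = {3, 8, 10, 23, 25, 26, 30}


A ⊂ B requires: A ⊆ B AND A ≠ B.
A ⊆ B? Yes
A = B? Yes
A = B, so A is not a PROPER subset.

No, A is not a proper subset of B


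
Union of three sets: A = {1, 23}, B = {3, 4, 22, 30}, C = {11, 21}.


A ∪ B = {1, 3, 4, 22, 23, 30}
(A ∪ B) ∪ C = {1, 3, 4, 11, 21, 22, 23, 30}

A ∪ B ∪ C = {1, 3, 4, 11, 21, 22, 23, 30}


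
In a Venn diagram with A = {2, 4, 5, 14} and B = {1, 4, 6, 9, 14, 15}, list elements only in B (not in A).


A = {2, 4, 5, 14}
B = {1, 4, 6, 9, 14, 15}
Region: only in B (not in A)
Elements: {1, 6, 9, 15}

Elements only in B (not in A): {1, 6, 9, 15}


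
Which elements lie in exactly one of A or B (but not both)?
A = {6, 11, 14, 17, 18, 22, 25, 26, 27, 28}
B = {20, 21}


A △ B = (A \ B) ∪ (B \ A) = elements in exactly one of A or B
A \ B = {6, 11, 14, 17, 18, 22, 25, 26, 27, 28}
B \ A = {20, 21}
A △ B = {6, 11, 14, 17, 18, 20, 21, 22, 25, 26, 27, 28}

A △ B = {6, 11, 14, 17, 18, 20, 21, 22, 25, 26, 27, 28}


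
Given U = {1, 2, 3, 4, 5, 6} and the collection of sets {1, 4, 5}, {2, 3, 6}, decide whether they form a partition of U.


A partition requires: (1) non-empty parts, (2) pairwise disjoint, (3) union = U
Parts: {1, 4, 5}, {2, 3, 6}
Union of parts: {1, 2, 3, 4, 5, 6}
U = {1, 2, 3, 4, 5, 6}
All non-empty? True
Pairwise disjoint? True
Covers U? True

Yes, valid partition


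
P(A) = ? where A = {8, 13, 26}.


|A| = 3, so |P(A)| = 2^3 = 8
Enumerate subsets by cardinality (0 to 3):
∅, {8}, {13}, {26}, {8, 13}, {8, 26}, {13, 26}, {8, 13, 26}

P(A) has 8 subsets: ∅, {8}, {13}, {26}, {8, 13}, {8, 26}, {13, 26}, {8, 13, 26}


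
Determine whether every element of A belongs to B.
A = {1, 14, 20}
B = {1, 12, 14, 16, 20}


A ⊆ B means every element of A is in B.
All elements of A are in B.
So A ⊆ B.

Yes, A ⊆ B


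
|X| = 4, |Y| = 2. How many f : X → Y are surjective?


n = |X| = 4, k = |Y| = 2. Surjections via inclusion-exclusion:
S(n,k) = Σ(-1)^i × C(k,i) × (k-i)^n, i=0 to k
i=0: (-1)^0×C(2,0)×2^4 = 16
i=1: (-1)^1×C(2,1)×1^4 = -2
i=2: (-1)^2×C(2,2)×0^4 = 0
Total = 14

Number of surjections = 14


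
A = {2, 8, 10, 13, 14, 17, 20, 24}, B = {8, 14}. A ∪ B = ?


A ∪ B = all elements in A or B (or both)
A = {2, 8, 10, 13, 14, 17, 20, 24}
B = {8, 14}
A ∪ B = {2, 8, 10, 13, 14, 17, 20, 24}

A ∪ B = {2, 8, 10, 13, 14, 17, 20, 24}


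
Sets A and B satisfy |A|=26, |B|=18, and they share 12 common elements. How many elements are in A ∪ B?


|A ∪ B| = |A| + |B| - |A ∩ B|
= 26 + 18 - 12
= 32

|A ∪ B| = 32


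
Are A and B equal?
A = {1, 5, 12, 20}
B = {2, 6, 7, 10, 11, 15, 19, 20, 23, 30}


Two sets are equal iff they have exactly the same elements.
A = {1, 5, 12, 20}
B = {2, 6, 7, 10, 11, 15, 19, 20, 23, 30}
Differences: {1, 2, 5, 6, 7, 10, 11, 12, 15, 19, 23, 30}
A ≠ B

No, A ≠ B


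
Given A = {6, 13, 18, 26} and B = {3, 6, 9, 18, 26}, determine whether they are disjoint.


Disjoint means A ∩ B = ∅.
A ∩ B = {6, 18, 26}
A ∩ B ≠ ∅, so A and B are NOT disjoint.

No, A and B are not disjoint (A ∩ B = {6, 18, 26})
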